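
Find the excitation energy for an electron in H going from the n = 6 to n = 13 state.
0.29743 eV

The energy levels of a hydrogen-like atom are E_n = -13.6057 eV / n².

Energy at n = 6: E_6 = -13.6057 / 6² = -0.37793611 eV
Energy at n = 13: E_13 = -13.6057 / 13² = -0.08050710 eV

The excitation energy is the difference:
ΔE = E_13 - E_6
ΔE = -0.08050710 - (-0.37793611)
ΔE = 0.29743 eV

Since this is positive, energy must be absorbed (photon absorption).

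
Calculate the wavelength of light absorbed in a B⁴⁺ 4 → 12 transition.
65.611089 nm

First, find the transition energy using E_n = -13.6057 Z² / n² eV:
E_4 = -13.6057 × 5² / 4² = -21.25890625 eV
E_12 = -13.6057 × 5² / 12² = -2.36210069 eV

Photon energy: |ΔE| = |E_12 - E_4| = 18.89680556 eV

Convert to wavelength using E = hc/λ with hc = 1239.84 eV·nm:
λ = hc/E = 1239.84 eV·nm / 18.89680556 eV
λ = 65.611089 nm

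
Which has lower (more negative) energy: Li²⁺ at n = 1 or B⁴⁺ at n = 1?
B⁴⁺ at n = 1 (E = -340.14250 eV)

Using E_n = -13.6057 Z² / n² eV:

Li²⁺ (Z = 3) at n = 1:
E = -13.6057 × 3² / 1² = -13.6057 × 9 / 1 = -122.45130000 eV

B⁴⁺ (Z = 5) at n = 1:
E = -13.6057 × 5² / 1² = -13.6057 × 25 / 1 = -340.14250000 eV

Since -340.14250000 eV < -122.45130000 eV,
B⁴⁺ at n = 1 is more tightly bound (requires more energy to ionize).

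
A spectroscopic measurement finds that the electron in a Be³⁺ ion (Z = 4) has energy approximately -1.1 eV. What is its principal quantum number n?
n = 14

The exact energy levels follow E_n = -13.6057 Z² / n² eV with Z = 4.

The measured value (-1.1 eV) is reported to only 2 significant figures, so we must test candidate n values and see which one matches to that precision.

Candidate energies:
  n = 12:  E = -13.6057 × 4² / 12² = -1.511744 eV
  n = 13:  E = -13.6057 × 4² / 13² = -1.288114 eV
  n = 14:  E = -13.6057 × 4² / 14² = -1.110669 eV  ← matches
  n = 15:  E = -13.6057 × 4² / 15² = -0.967516 eV
  n = 16:  E = -13.6057 × 4² / 16² = -0.850356 eV

Checking against the measurement of -1.1 eV (2 sig figs), only n = 14 agrees:
E_14 = -1.110669 eV, which rounds to -1.1 eV ✓

Therefore n = 14.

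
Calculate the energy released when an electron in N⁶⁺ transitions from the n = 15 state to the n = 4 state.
38.70444 eV

The energy levels are E_n = -13.6057 Z² eV / n².

Energy at n = 15: E_15 = -13.6057 × 7² / 15² = -2.96301911 eV
Energy at n = 4: E_4 = -13.6057 × 7² / 4² = -41.66745625 eV

For emission (electron falling to lower state), the photon energy is:
E_photon = E_15 - E_4 = |-2.96301911 - (-41.66745625)|
E_photon = 38.70444 eV

This energy is carried away by the emitted photon.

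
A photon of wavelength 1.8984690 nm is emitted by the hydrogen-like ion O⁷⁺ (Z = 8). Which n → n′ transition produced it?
n = 2 → n = 1

First, find the photon energy from the wavelength (hc = 1239.84 eV·nm):
E = hc/λ = 1239.84 eV·nm / 1.8984690 nm = 653.07361 eV

The energy levels of O⁷⁺ satisfy E_n = -13.6057 × 8² / n² eV, so an emission n_i → n_f releases
ΔE = 13.6057 × 8² × (1/n_f² − 1/n_i²) eV.

Setting ΔE equal to the photon energy:
1/n_f² − 1/n_i² = 653.07361 / (13.6057 × 8²) = 0.75000001

Since 1/n_i² must be positive, we need 1/n_f² > 0.75000001, i.e. n_f ≤ 1. For each allowed n_f, solve n_i = (1/n_f² − 0.75000001)^(−1/2) and check whether it is a whole number:
  n_f = 1: 1/n_i² = 1.00000000 − 0.75000001 = 0.24999999 → n_i = 2.000  → integer, n_i = 2 ✓

Only n_f = 1 gives an integer upper level, n_i = 2.

The transition is from n = 2 to n = 1 (emission).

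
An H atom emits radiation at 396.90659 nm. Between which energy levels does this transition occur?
n = 7 → n = 2

First, find the photon energy from the wavelength (hc = 1239.84 eV·nm):
E = hc/λ = 1239.84 eV·nm / 396.90659 nm = 3.1237577 eV

The energy levels of hydrogen satisfy E_n = -13.6057 / n² eV, so an emission n_i → n_f releases
ΔE = 13.6057 × (1/n_f² − 1/n_i²) eV.

Setting ΔE equal to the photon energy:
1/n_f² − 1/n_i² = 3.1237577 / 13.6057 = 0.22959184

Since 1/n_i² must be positive, we need 1/n_f² > 0.22959184, i.e. n_f ≤ 2. For each allowed n_f, solve n_i = (1/n_f² − 0.22959184)^(−1/2) and check whether it is a whole number:
  n_f = 1: 1/n_i² = 1.00000000 − 0.22959184 = 0.77040816 → n_i = 1.139  (not an integer) ✗
  n_f = 2: 1/n_i² = 0.25000000 − 0.22959184 = 0.02040816 → n_i = 7.000  → integer, n_i = 7 ✓

Only n_f = 2 gives an integer upper level, n_i = 7.

The transition is from n = 7 to n = 2 (emission).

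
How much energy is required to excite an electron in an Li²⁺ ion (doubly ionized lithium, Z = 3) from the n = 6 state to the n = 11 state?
2.39 eV

The energy levels of a hydrogen-like atom are E_n = -13.6057 Z² eV / n².

Energy at n = 6: E_6 = -13.6057 × 3² / 6² = -3.40143 eV
Energy at n = 11: E_11 = -13.6057 × 3² / 11² = -1.01199 eV

The excitation energy is the difference:
ΔE = E_11 - E_6
ΔE = -1.01199 - (-3.40143)
ΔE = 2.39 eV

Since this is positive, energy must be absorbed (photon absorption).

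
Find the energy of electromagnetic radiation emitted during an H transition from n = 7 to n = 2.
3.1238 eV

The energy levels are E_n = -13.6057 eV / n².

Energy at n = 7: E_7 = -13.6057 / 7² = -0.2776673 eV
Energy at n = 2: E_2 = -13.6057 / 2² = -3.4014250 eV

For emission (electron falling to lower state), the photon energy is:
E_photon = E_7 - E_2 = |-0.2776673 - (-3.4014250)|
E_photon = 3.1238 eV

This energy is carried away by the emitted photon.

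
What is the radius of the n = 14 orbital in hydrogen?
10.37187 nm (or 103.71873 Å)

The Bohr radius formula is:
r_n = n² a₀ / Z

where a₀ = 0.05291772 nm is the Bohr radius.

For H (Z = 1) at n = 14:
r_14 = 14² × 0.05291772 nm / 1
r_14 = 196 × 0.05291772 nm / 1
r_14 = 10.371873 nm / 1
r_14 = 10.37187 nm

The electron orbits at approximately 10.37187 nm from the nucleus.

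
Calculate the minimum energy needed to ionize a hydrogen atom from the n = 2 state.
3.401 eV

The ionization energy is the energy needed to remove the electron completely (n → ∞).

For hydrogen, E_n = -13.6057 eV / n².

At n = 2: E_2 = -13.6057 / 2² = -3.401425 eV
At n = ∞: E_∞ = 0 eV

Ionization energy = E_∞ - E_2 = 0 - (-3.401425) = 3.401425 eV
Ionization energy ≈ 3.401 eV

This is also called the binding energy of the electron in state n = 2.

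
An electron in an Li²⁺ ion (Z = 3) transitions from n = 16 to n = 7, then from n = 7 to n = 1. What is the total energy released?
121.972975 eV

The energy levels of Li²⁺ are E_n = -13.6057 × 3² / n² eV.

First transition (16 → 7):
ΔE₁ = |E_7 - E_16|
ΔE₁ = |-2.499006122449 - (-0.478325390625)| = 2.020680732 eV

Second transition (7 → 1):
ΔE₂ = |E_1 - E_7|
ΔE₂ = |-122.451300000000 - (-2.499006122449)| = 119.952293878 eV

Total energy released:
E_total = ΔE₁ + ΔE₂ = 2.020680732 + 119.952293878 = 121.972975 eV

Note: This equals the direct transition 16 → 1: 121.972975 eV ✓
Energy is conserved regardless of the path taken.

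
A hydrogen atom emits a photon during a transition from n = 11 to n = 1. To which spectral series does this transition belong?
Lyman series

The spectral series in hydrogen are named based on the final (lower) energy level:
- Lyman series: n_final = 1 (ultraviolet)
- Balmer series: n_final = 2 (visible/near-UV)
- Paschen series: n_final = 3 (infrared)
- Brackett series: n_final = 4 (infrared)
- Pfund series: n_final = 5 (far infrared)

Since this transition ends at n = 1, it belongs to the Lyman series.

For reference, this 11 → 1 line has photon energy
ΔE = 13.6057 eV × (1/1² - 1/11²) = 13.493256 eV,
corresponding to wavelength λ = hc/ΔE = 1239.84 eV·nm / 13.493256 eV = 91.8859 nm in the ultraviolet region.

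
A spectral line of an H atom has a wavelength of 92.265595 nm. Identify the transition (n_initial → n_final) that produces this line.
n = 9 → n = 1

First, find the photon energy from the wavelength (hc = 1239.84 eV·nm):
E = hc/λ = 1239.84 eV·nm / 92.265595 nm = 13.437728 eV

The energy levels of hydrogen satisfy E_n = -13.6057 / n² eV, so an emission n_i → n_f releases
ΔE = 13.6057 × (1/n_f² − 1/n_i²) eV.

Setting ΔE equal to the photon energy:
1/n_f² − 1/n_i² = 13.437728 / 13.6057 = 0.98765429

Since 1/n_i² must be positive, we need 1/n_f² > 0.98765429, i.e. n_f ≤ 1. For each allowed n_f, solve n_i = (1/n_f² − 0.98765429)^(−1/2) and check whether it is a whole number:
  n_f = 1: 1/n_i² = 1.00000000 − 0.98765429 = 0.01234571 → n_i = 9.000  → integer, n_i = 9 ✓

Only n_f = 1 gives an integer upper level, n_i = 9.

The transition is from n = 9 to n = 1 (emission).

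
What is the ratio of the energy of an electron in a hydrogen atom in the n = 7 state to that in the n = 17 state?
5.898

Using E_n = -13.6057 Z² / n² eV with Z = 1:

E_7 = -13.6057 / 7² = -13.6057 / 49 = -0.277667347 eV
E_17 = -13.6057 / 17² = -13.6057 / 289 = -0.047078547 eV

The ratio is:
E_7/E_17 = (-0.277667347) / (-0.047078547)
E_7/E_17 = (-13.6057/49) / (-13.6057/289)
E_7/E_17 = 289/49
E_7/E_17 = 5.898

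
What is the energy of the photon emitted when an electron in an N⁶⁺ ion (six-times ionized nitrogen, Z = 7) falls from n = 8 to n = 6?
8.1020 eV

The energy levels are E_n = -13.6057 Z² eV / n².

Energy at n = 8: E_8 = -13.6057 × 7² / 8² = -10.4168641 eV
Energy at n = 6: E_6 = -13.6057 × 7² / 6² = -18.5188694 eV

For emission (electron falling to lower state), the photon energy is:
E_photon = E_8 - E_6 = |-10.4168641 - (-18.5188694)|
E_photon = 8.1020 eV

This energy is carried away by the emitted photon.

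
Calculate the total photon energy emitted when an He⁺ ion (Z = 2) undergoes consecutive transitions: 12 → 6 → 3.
5.66904 eV

The energy levels of He⁺ are E_n = -13.6057 × 2² / n² eV.

First transition (12 → 6):
ΔE₁ = |E_6 - E_12|
ΔE₁ = |-1.51174444444 - (-0.37793611111)| = 1.13380833 eV

Second transition (6 → 3):
ΔE₂ = |E_3 - E_6|
ΔE₂ = |-6.04697777778 - (-1.51174444444)| = 4.53523333 eV

Total energy released:
E_total = ΔE₁ + ΔE₂ = 1.13380833 + 4.53523333 = 5.66904 eV

Note: This equals the direct transition 12 → 3: 5.66904 eV ✓
Energy is conserved regardless of the path taken.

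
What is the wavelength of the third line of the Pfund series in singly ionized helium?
934.63090 nm

The lines of a series are numbered from the longest wavelength (smallest ΔE) outward; the third line is the transition from n = n_f + 3 to n_f.
The Pfund series has all transitions ending at n_f = 5.

For He⁺ (Z = 2), the third line (γ-line) is the jump from n = 8 to n = 5:
E_8 = -13.6057 × 2² / 8² = -0.850356250 eV
E_5 = -13.6057 × 2² / 5² = -2.176912000 eV
ΔE = E_8 - E_5 = 1.326555750 eV

λ = hc/E = 1239.84 eV·nm / 1.326555750 eV
λ = 934.63090 nm

This is the γ-line of the Pfund series in He⁺.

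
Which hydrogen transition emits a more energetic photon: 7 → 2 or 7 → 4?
7 → 2

Calculate the energy for each transition:

Transition 7 → 2:
ΔE₁ = |E_2 - E_7| = |-13.6057/2² - (-13.6057/7²)|
ΔE₁ = |-3.4014250000 - (-0.2776673469)| = 3.1237577 eV

Transition 7 → 4:
ΔE₂ = |E_4 - E_7| = |-13.6057/4² - (-13.6057/7²)|
ΔE₂ = |-0.8503562500 - (-0.2776673469)| = 0.5726889 eV

Since 3.1237577 eV > 0.5726889 eV, the transition 7 → 2 emits the more energetic photon.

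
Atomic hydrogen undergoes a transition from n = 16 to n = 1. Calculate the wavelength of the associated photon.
91.484 nm

First, find the transition energy using E_n = -13.6057 / n² eV:
E_16 = -13.6057 / 16² = -0.05315 eV
E_1 = -13.6057 / 1² = -13.60570 eV

Photon energy: |ΔE| = |E_1 - E_16| = 13.55255 eV

Convert to wavelength using E = hc/λ with hc = 1239.84 eV·nm:
λ = hc/E = 1239.84 eV·nm / 13.55255 eV
λ = 91.484 nm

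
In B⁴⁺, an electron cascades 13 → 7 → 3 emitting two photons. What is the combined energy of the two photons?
35.78093 eV

The energy levels of B⁴⁺ are E_n = -13.6057 × 5² / n² eV.

First transition (13 → 7):
ΔE₁ = |E_7 - E_13|
ΔE₁ = |-6.94168367347 - (-2.01267751479)| = 4.92900616 eV

Second transition (7 → 3):
ΔE₂ = |E_3 - E_7|
ΔE₂ = |-37.79361111111 - (-6.94168367347)| = 30.85192744 eV

Total energy released:
E_total = ΔE₁ + ΔE₂ = 4.92900616 + 30.85192744 = 35.78093 eV

Note: This equals the direct transition 13 → 3: 35.78093 eV ✓
Energy is conserved regardless of the path taken.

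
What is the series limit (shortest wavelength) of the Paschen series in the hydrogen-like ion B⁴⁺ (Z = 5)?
32.8055 nm

The series limit corresponds to the transition from n = ∞ to n = 3.
This is the highest energy (shortest wavelength) transition in the Paschen series.

E_∞ = 0 eV
E_3 = -13.6057 × 5² / 3² = -37.793611 eV

Energy at series limit:
ΔE = E_∞ - E_3 = 0 - (-37.793611) = 37.793611 eV
λ = hc/E = 1239.84 eV·nm / 37.793611 eV = 32.8055 nm

This energy equals the ionization energy from the n = 3 state of B⁴⁺.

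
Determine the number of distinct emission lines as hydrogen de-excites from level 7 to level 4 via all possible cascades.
6

The electron can occupy levels n = 4, 5, ..., 7 during de-excitation — that is m = 7 - 4 + 1 = 4 distinct levels.

The number of distinct spectral lines equals the number of ways to choose 2 of these m levels (each pair gives one possible emission transition):

Number of lines = m(m-1)/2 = 4×3/2 = 6

These correspond to all possible transitions between the 4 levels:
7 → 6, 7 → 5, 7 → 4, 6 → 5, 6 → 4, 5 → 4

Each transition produces a photon with a unique energy (and thus wavelength). This count does not depend on Z.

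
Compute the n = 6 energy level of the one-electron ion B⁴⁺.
-9.448 eV

For hydrogen-like ions, the energy levels scale with Z²:
E_n = -13.6057 Z² / n² eV

For B⁴⁺ (Z = 5) at n = 6:
E_6 = -13.6057 × 5² / 6²
E_6 = -13.6057 × 25 / 36
E_6 = -340.1425 / 36
E_6 = -9.448 eV

The energy is 25 times more negative than hydrogen at the same n due to the stronger nuclear charge.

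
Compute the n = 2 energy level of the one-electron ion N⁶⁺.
-166.67 eV

For hydrogen-like ions, the energy levels scale with Z²:
E_n = -13.6057 Z² / n² eV

For N⁶⁺ (Z = 7) at n = 2:
E_2 = -13.6057 × 7² / 2²
E_2 = -13.6057 × 49 / 4
E_2 = -666.6793 / 4
E_2 = -166.67 eV

The energy is 49 times more negative than hydrogen at the same n due to the stronger nuclear charge.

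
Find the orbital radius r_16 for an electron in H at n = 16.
13.5469 nm (or 135.4693 Å)

The Bohr radius formula is:
r_n = n² a₀ / Z

where a₀ = 0.0529177 nm is the Bohr radius.

For H (Z = 1) at n = 16:
r_16 = 16² × 0.0529177 nm / 1
r_16 = 256 × 0.0529177 nm / 1
r_16 = 13.54693 nm / 1
r_16 = 13.5469 nm

The electron orbits at approximately 13.5469 nm from the nucleus.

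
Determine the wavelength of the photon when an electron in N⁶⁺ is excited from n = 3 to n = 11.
18.08 nm

First, find the transition energy using E_n = -13.6057 Z² / n² eV:
E_3 = -13.6057 × 7² / 3² = -74.0755 eV
E_11 = -13.6057 × 7² / 11² = -5.5097 eV

Photon energy: |ΔE| = |E_11 - E_3| = 68.5658 eV

Convert to wavelength using E = hc/λ with hc = 1239.84 eV·nm:
λ = hc/E = 1239.84 eV·nm / 68.5658 eV
λ = 18.08 nm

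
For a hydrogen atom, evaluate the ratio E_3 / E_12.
16.000000

Using E_n = -13.6057 Z² / n² eV with Z = 1:

E_3 = -13.6057 / 3² = -13.6057 / 9 = -1.511744444444 eV
E_12 = -13.6057 / 12² = -13.6057 / 144 = -0.094484027778 eV

The ratio is:
E_3/E_12 = (-1.511744444444) / (-0.094484027778)
E_3/E_12 = (-13.6057/9) / (-13.6057/144)
E_3/E_12 = 144/9
E_3/E_12 = 16.000000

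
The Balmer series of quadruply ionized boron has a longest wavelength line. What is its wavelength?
26.24444 nm

The longest wavelength corresponds to the smallest energy transition in the series.
The Balmer series has all transitions ending at n_f = 2.

For B⁴⁺ (Z = 5), the first line (α-line) is the jump from n = 3 to n = 2:
E_3 = -13.6057 × 5² / 3² = -37.7936111 eV
E_2 = -13.6057 × 5² / 2² = -85.0356250 eV
ΔE = E_3 - E_2 = 47.2420139 eV

λ = hc/E = 1239.84 eV·nm / 47.2420139 eV
λ = 26.24444 nm

This is the α-line of the Balmer series in B⁴⁺.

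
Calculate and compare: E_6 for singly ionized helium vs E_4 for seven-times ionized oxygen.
O⁷⁺ at n = 4 (E = -54.42 eV)

Using E_n = -13.6057 Z² / n² eV:

He⁺ (Z = 2) at n = 6:
E = -13.6057 × 2² / 6² = -13.6057 × 4 / 36 = -1.51174 eV

O⁷⁺ (Z = 8) at n = 4:
E = -13.6057 × 8² / 4² = -13.6057 × 64 / 16 = -54.42280 eV

Since -54.42280 eV < -1.51174 eV,
O⁷⁺ at n = 4 is more tightly bound (requires more energy to ionize).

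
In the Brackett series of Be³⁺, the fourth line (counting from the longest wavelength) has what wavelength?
121.502018 nm

The lines of a series are numbered from the longest wavelength (smallest ΔE) outward; the fourth line is the transition from n = n_f + 4 to n_f.
The Brackett series has all transitions ending at n_f = 4.

For Be³⁺ (Z = 4), the fourth line (δ-line) is the jump from n = 8 to n = 4:
E_8 = -13.6057 × 4² / 8² = -3.401425000 eV
E_4 = -13.6057 × 4² / 4² = -13.605700000 eV
ΔE = E_8 - E_4 = 10.204275000 eV

λ = hc/E = 1239.84 eV·nm / 10.204275000 eV
λ = 121.502018 nm

This is the δ-line of the Brackett series in Be³⁺.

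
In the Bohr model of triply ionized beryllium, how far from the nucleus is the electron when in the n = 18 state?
4.2863 nm (or 42.8633 Å)

The Bohr radius formula is:
r_n = n² a₀ / Z

where a₀ = 0.0529177 nm is the Bohr radius.

For Be³⁺ (Z = 4) at n = 18:
r_18 = 18² × 0.0529177 nm / 4
r_18 = 324 × 0.0529177 nm / 4
r_18 = 17.14533 nm / 4
r_18 = 4.2863 nm

The electron orbits at approximately 4.2863 nm from the nucleus.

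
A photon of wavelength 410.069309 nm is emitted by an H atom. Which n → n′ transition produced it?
n = 6 → n = 2

First, find the photon energy from the wavelength (hc = 1239.84 eV·nm):
E = hc/λ = 1239.84 eV·nm / 410.069309 nm = 3.0234889 eV

The energy levels of hydrogen satisfy E_n = -13.6057 / n² eV, so an emission n_i → n_f releases
ΔE = 13.6057 × (1/n_f² − 1/n_i²) eV.

Setting ΔE equal to the photon energy:
1/n_f² − 1/n_i² = 3.0234889 / 13.6057 = 0.22222222

Since 1/n_i² must be positive, we need 1/n_f² > 0.22222222, i.e. n_f ≤ 2. For each allowed n_f, solve n_i = (1/n_f² − 0.22222222)^(−1/2) and check whether it is a whole number:
  n_f = 1: 1/n_i² = 1.00000000 − 0.22222222 = 0.77777778 → n_i = 1.134  (not an integer) ✗
  n_f = 2: 1/n_i² = 0.25000000 − 0.22222222 = 0.02777778 → n_i = 6.000  → integer, n_i = 6 ✓

Only n_f = 2 gives an integer upper level, n_i = 6.

The transition is from n = 6 to n = 2 (emission).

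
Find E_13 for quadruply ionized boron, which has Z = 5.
-2.0127 eV

For hydrogen-like ions, the energy levels scale with Z²:
E_n = -13.6057 Z² / n² eV

For B⁴⁺ (Z = 5) at n = 13:
E_13 = -13.6057 × 5² / 13²
E_13 = -13.6057 × 25 / 169
E_13 = -340.1425 / 169
E_13 = -2.0127 eV

The energy is 25 times more negative than hydrogen at the same n due to the stronger nuclear charge.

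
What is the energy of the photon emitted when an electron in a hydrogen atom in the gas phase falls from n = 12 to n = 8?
0.118 eV

The energy levels are E_n = -13.6057 eV / n².

Energy at n = 12: E_12 = -13.6057 / 12² = -0.094484 eV
Energy at n = 8: E_8 = -13.6057 / 8² = -0.212589 eV

For emission (electron falling to lower state), the photon energy is:
E_photon = E_12 - E_8 = |-0.094484 - (-0.212589)|
E_photon = 0.118 eV

This energy is carried away by the emitted photon.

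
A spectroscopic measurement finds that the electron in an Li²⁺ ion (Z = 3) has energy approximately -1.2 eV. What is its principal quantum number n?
n = 10

The exact energy levels follow E_n = -13.6057 Z² / n² eV with Z = 3.

The measured value (-1.2 eV) is reported to only 2 significant figures, so we must test candidate n values and see which one matches to that precision.

Candidate energies:
  n = 8:  E = -13.6057 × 3² / 8² = -1.91330 eV
  n = 9:  E = -13.6057 × 3² / 9² = -1.51174 eV
  n = 10:  E = -13.6057 × 3² / 10² = -1.22451 eV  ← matches
  n = 11:  E = -13.6057 × 3² / 11² = -1.01199 eV
  n = 12:  E = -13.6057 × 3² / 12² = -0.85036 eV

Checking against the measurement of -1.2 eV (2 sig figs), only n = 10 agrees:
E_10 = -1.22451 eV, which rounds to -1.2 eV ✓

Therefore n = 10.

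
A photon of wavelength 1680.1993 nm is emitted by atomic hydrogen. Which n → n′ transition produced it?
n = 11 → n = 4

First, find the photon energy from the wavelength (hc = 1239.84 eV·nm):
E = hc/λ = 1239.84 eV·nm / 1680.1993 nm = 0.73791246 eV

The energy levels of hydrogen satisfy E_n = -13.6057 / n² eV, so an emission n_i → n_f releases
ΔE = 13.6057 × (1/n_f² − 1/n_i²) eV.

Setting ΔE equal to the photon energy:
1/n_f² − 1/n_i² = 0.73791246 / 13.6057 = 0.054235538

Since 1/n_i² must be positive, we need 1/n_f² > 0.054235538, i.e. n_f ≤ 4. For each allowed n_f, solve n_i = (1/n_f² − 0.054235538)^(−1/2) and check whether it is a whole number:
  n_f = 1: 1/n_i² = 1.000000000 − 0.054235538 = 0.945764462 → n_i = 1.028  (not an integer) ✗
  n_f = 2: 1/n_i² = 0.250000000 − 0.054235538 = 0.195764462 → n_i = 2.260  (not an integer) ✗
  n_f = 3: 1/n_i² = 0.111111111 − 0.054235538 = 0.056875573 → n_i = 4.193  (not an integer) ✗
  n_f = 4: 1/n_i² = 0.062500000 − 0.054235538 = 0.008264462 → n_i = 11.000  → integer, n_i = 11 ✓

Only n_f = 4 gives an integer upper level, n_i = 11.

The transition is from n = 11 to n = 4 (emission).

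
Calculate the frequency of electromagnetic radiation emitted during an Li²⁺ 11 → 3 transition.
3.045e+15 Hz

First, find the transition energy:
E_11 = -13.6057 × 3² / 11² = -1.01199 eV
E_3 = -13.6057 × 3² / 3² = -13.60570 eV
|ΔE| = |E_3 - E_11| = 12.59371 eV

Convert to Joules: E = 12.59371 eV × (1.602177 × 10⁻¹⁹ J/eV) = 2.01774e-18 J

Using E = hf:
f = E/h = 2.01774e-18 J / (6.62607 × 10⁻³⁴ J·s)
f = 3.045e+15 Hz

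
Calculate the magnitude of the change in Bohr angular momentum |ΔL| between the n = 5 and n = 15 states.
1.0546e-33 J·s (or 10ℏ)

In the Bohr model, L_n = nℏ where ℏ = 1.054572e-34 J·s.

L_15 = 15ℏ = 1.581858e-33 J·s
L_5 = 5ℏ = 5.272860e-34 J·s

ΔL = L_15 - L_5 = (15 - 5)ℏ = 10ℏ
ΔL = 10 × 1.054572e-34 J·s = 1.0546e-33 J·s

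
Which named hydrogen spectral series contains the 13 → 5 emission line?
Pfund series

The spectral series in hydrogen are named based on the final (lower) energy level:
- Lyman series: n_final = 1 (ultraviolet)
- Balmer series: n_final = 2 (visible/near-UV)
- Paschen series: n_final = 3 (infrared)
- Brackett series: n_final = 4 (infrared)
- Pfund series: n_final = 5 (far infrared)

Since this transition ends at n = 5, it belongs to the Pfund series.

For reference, this 13 → 5 line has photon energy
ΔE = 13.6057 eV × (1/5² - 1/13²) = 0.46372089941 eV,
corresponding to wavelength λ = hc/ΔE = 1239.84 eV·nm / 0.46372089941 eV = 2673.67721 nm in the far infrared region.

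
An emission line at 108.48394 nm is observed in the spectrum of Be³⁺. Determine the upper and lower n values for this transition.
n = 10 → n = 4

First, find the photon energy from the wavelength (hc = 1239.84 eV·nm):
E = hc/λ = 1239.84 eV·nm / 108.48394 nm = 11.428788 eV

The energy levels of Be³⁺ satisfy E_n = -13.6057 × 4² / n² eV, so an emission n_i → n_f releases
ΔE = 13.6057 × 4² × (1/n_f² − 1/n_i²) eV.

Setting ΔE equal to the photon energy:
1/n_f² − 1/n_i² = 11.428788 / (13.6057 × 4²) = 0.052500000

Since 1/n_i² must be positive, we need 1/n_f² > 0.052500000, i.e. n_f ≤ 4. For each allowed n_f, solve n_i = (1/n_f² − 0.052500000)^(−1/2) and check whether it is a whole number:
  n_f = 1: 1/n_i² = 1.000000000 − 0.052500000 = 0.947500000 → n_i = 1.027  (not an integer) ✗
  n_f = 2: 1/n_i² = 0.250000000 − 0.052500000 = 0.197500000 → n_i = 2.250  (not an integer) ✗
  n_f = 3: 1/n_i² = 0.111111111 − 0.052500000 = 0.058611111 → n_i = 4.131  (not an integer) ✗
  n_f = 4: 1/n_i² = 0.062500000 − 0.052500000 = 0.010000000 → n_i = 10.000  → integer, n_i = 10 ✓

Only n_f = 4 gives an integer upper level, n_i = 10.

The transition is from n = 10 to n = 4 (emission).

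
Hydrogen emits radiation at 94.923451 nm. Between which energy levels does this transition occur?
n = 5 → n = 1

First, find the photon energy from the wavelength (hc = 1239.84 eV·nm):
E = hc/λ = 1239.84 eV·nm / 94.923451 nm = 13.061472 eV

The energy levels of hydrogen satisfy E_n = -13.6057 / n² eV, so an emission n_i → n_f releases
ΔE = 13.6057 × (1/n_f² − 1/n_i²) eV.

Setting ΔE equal to the photon energy:
1/n_f² − 1/n_i² = 13.061472 / 13.6057 = 0.96000000

Since 1/n_i² must be positive, we need 1/n_f² > 0.96000000, i.e. n_f ≤ 1. For each allowed n_f, solve n_i = (1/n_f² − 0.96000000)^(−1/2) and check whether it is a whole number:
  n_f = 1: 1/n_i² = 1.00000000 − 0.96000000 = 0.04000000 → n_i = 5.000  → integer, n_i = 5 ✓

Only n_f = 1 gives an integer upper level, n_i = 5.

The transition is from n = 5 to n = 1 (emission).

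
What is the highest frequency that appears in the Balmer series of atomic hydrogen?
8.22e+14 Hz

The series limit corresponds to the transition from n = ∞ to n = 2.
This is the highest energy (shortest wavelength) transition in the Balmer series.

E_∞ = 0 eV
E_2 = -13.6057 / 2² = -3.40143 eV

Energy at series limit:
ΔE = E_∞ - E_2 = 0 - (-3.40143) = 3.40143 eV
E = 3.40143 eV × (1.602177 × 10⁻¹⁹ J/eV) = 5.4497e-19 J
f = E/h = 5.4497e-19 J / (6.62607 × 10⁻³⁴ J·s) = 8.22e+14 Hz

This energy equals the ionization energy from the n = 2 state of hydrogen.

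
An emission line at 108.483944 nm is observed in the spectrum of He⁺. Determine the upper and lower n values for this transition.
n = 5 → n = 2

First, find the photon energy from the wavelength (hc = 1239.84 eV·nm):
E = hc/λ = 1239.84 eV·nm / 108.483944 nm = 11.428788 eV

The energy levels of He⁺ satisfy E_n = -13.6057 × 2² / n² eV, so an emission n_i → n_f releases
ΔE = 13.6057 × 2² × (1/n_f² − 1/n_i²) eV.

Setting ΔE equal to the photon energy:
1/n_f² − 1/n_i² = 11.428788 / (13.6057 × 2²) = 0.21000000

Since 1/n_i² must be positive, we need 1/n_f² > 0.21000000, i.e. n_f ≤ 2. For each allowed n_f, solve n_i = (1/n_f² − 0.21000000)^(−1/2) and check whether it is a whole number:
  n_f = 1: 1/n_i² = 1.00000000 − 0.21000000 = 0.79000000 → n_i = 1.125  (not an integer) ✗
  n_f = 2: 1/n_i² = 0.25000000 − 0.21000000 = 0.04000000 → n_i = 5.000  → integer, n_i = 5 ✓

Only n_f = 2 gives an integer upper level, n_i = 5.

The transition is from n = 5 to n = 2 (emission).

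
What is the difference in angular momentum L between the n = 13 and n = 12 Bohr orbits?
1.05457e-34 J·s (or 1ℏ)

In the Bohr model, L_n = nℏ where ℏ = 1.0545718e-34 J·s.

L_13 = 13ℏ = 1.3709433e-33 J·s
L_12 = 12ℏ = 1.2654862e-33 J·s

ΔL = L_13 - L_12 = (13 - 12)ℏ = 1ℏ
ΔL = 1 × 1.0545718e-34 J·s = 1.05457e-34 J·s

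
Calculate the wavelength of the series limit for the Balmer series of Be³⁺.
22.78163 nm

The series limit corresponds to the transition from n = ∞ to n = 2.
This is the highest energy (shortest wavelength) transition in the Balmer series.

E_∞ = 0 eV
E_2 = -13.6057 × 4² / 2² = -54.4228000 eV

Energy at series limit:
ΔE = E_∞ - E_2 = 0 - (-54.4228000) = 54.4228000 eV
λ = hc/E = 1239.84 eV·nm / 54.4228000 eV = 22.78163 nm

This energy equals the ionization energy from the n = 2 state of Be³⁺.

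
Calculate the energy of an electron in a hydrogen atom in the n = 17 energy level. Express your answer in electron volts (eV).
-0.047 eV

The energy levels of a hydrogen-like atom are given by:
E_n = -13.6057 eV / n²

For n = 17:
E_17 = -13.6057 eV / 17²
E_17 = -13.6057 eV / 289
E_17 = -0.047 eV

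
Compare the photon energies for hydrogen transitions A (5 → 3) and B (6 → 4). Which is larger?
5 → 3

Calculate the energy for each transition:

Transition 5 → 3:
ΔE₁ = |E_3 - E_5| = |-13.6057/3² - (-13.6057/5²)|
ΔE₁ = |-1.5117444444 - (-0.5442280000)| = 0.9675164 eV

Transition 6 → 4:
ΔE₂ = |E_4 - E_6| = |-13.6057/4² - (-13.6057/6²)|
ΔE₂ = |-0.8503562500 - (-0.3779361111)| = 0.4724201 eV

Since 0.9675164 eV > 0.4724201 eV, the transition 5 → 3 emits the more energetic photon.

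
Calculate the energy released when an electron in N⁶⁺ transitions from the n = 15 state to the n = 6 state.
15.56 eV

The energy levels are E_n = -13.6057 Z² eV / n².

Energy at n = 15: E_15 = -13.6057 × 7² / 15² = -2.96302 eV
Energy at n = 6: E_6 = -13.6057 × 7² / 6² = -18.51887 eV

For emission (electron falling to lower state), the photon energy is:
E_photon = E_15 - E_6 = |-2.96302 - (-18.51887)|
E_photon = 15.56 eV

This energy is carried away by the emitted photon.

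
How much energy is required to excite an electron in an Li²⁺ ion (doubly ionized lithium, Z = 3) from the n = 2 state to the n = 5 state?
25.7148 eV

The energy levels of a hydrogen-like atom are E_n = -13.6057 Z² eV / n².

Energy at n = 2: E_2 = -13.6057 × 3² / 2² = -30.6128250 eV
Energy at n = 5: E_5 = -13.6057 × 3² / 5² = -4.8980520 eV

The excitation energy is the difference:
ΔE = E_5 - E_2
ΔE = -4.8980520 - (-30.6128250)
ΔE = 25.7148 eV

Since this is positive, energy must be absorbed (photon absorption).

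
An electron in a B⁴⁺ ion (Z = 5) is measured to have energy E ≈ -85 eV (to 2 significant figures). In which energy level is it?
n = 2

The exact energy levels follow E_n = -13.6057 Z² / n² eV with Z = 5.

The measured value (-85 eV) is reported to only 2 significant figures, so we must test candidate n values and see which one matches to that precision.

Candidate energies:
  n = 1:  E = -13.6057 × 5² / 1² = -340.142500 eV
  n = 2:  E = -13.6057 × 5² / 2² = -85.035625 eV  ← matches
  n = 3:  E = -13.6057 × 5² / 3² = -37.793611 eV
  n = 4:  E = -13.6057 × 5² / 4² = -21.258906 eV

Checking against the measurement of -85 eV (2 sig figs), only n = 2 agrees:
E_2 = -85.035625 eV, which rounds to -85 eV ✓

Therefore n = 2.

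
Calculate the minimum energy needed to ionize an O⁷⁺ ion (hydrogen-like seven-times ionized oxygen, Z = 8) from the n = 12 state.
6.05 eV

The ionization energy is the energy needed to remove the electron completely (n → ∞).

For a hydrogen-like ion with Z = 8, E_n = -13.6057 Z² / n² eV.

At n = 12: E_12 = -13.6057 × 8² / 12² = -6.04698 eV
At n = ∞: E_∞ = 0 eV

Ionization energy = E_∞ - E_12 = 0 - (-6.04698) = 6.04698 eV
Ionization energy ≈ 6.05 eV

This is also called the binding energy of the electron in state n = 12.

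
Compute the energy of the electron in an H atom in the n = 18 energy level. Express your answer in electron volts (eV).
-0.041993 eV

The energy levels of a hydrogen-like atom are given by:
E_n = -13.6057 eV / n²

For n = 18:
E_18 = -13.6057 eV / 18²
E_18 = -13.6057 eV / 324
E_18 = -0.041993 eV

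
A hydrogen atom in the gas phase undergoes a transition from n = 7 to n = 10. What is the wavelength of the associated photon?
8755.2924 nm

First, find the transition energy using E_n = -13.6057 / n² eV:
E_7 = -13.6057 / 7² = -0.2776673469 eV
E_10 = -13.6057 / 10² = -0.1360570000 eV

Photon energy: |ΔE| = |E_10 - E_7| = 0.1416103469 eV

Convert to wavelength using E = hc/λ with hc = 1239.84 eV·nm:
λ = hc/E = 1239.84 eV·nm / 0.1416103469 eV
λ = 8755.2924 nm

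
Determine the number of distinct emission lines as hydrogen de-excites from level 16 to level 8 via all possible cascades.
36

The electron can occupy levels n = 8, 9, ..., 16 during de-excitation — that is m = 16 - 8 + 1 = 9 distinct levels.

The number of distinct spectral lines equals the number of ways to choose 2 of these m levels (each pair gives one possible emission transition):

Number of lines = m(m-1)/2 = 9×8/2 = 36

These correspond to all possible transitions between the 9 levels:
16 → 15, 16 → 14, 16 → 13, 16 → 12, 16 → 11, 16 → 10, 16 → 9, 16 → 8...

Each transition produces a photon with a unique energy (and thus wavelength). This count does not depend on Z.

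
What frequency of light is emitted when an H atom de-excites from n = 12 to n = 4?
1.8277e+14 Hz

First, find the transition energy:
E_12 = -13.6057 / 12² = -0.09448403 eV
E_4 = -13.6057 / 4² = -0.85035625 eV
|ΔE| = |E_4 - E_12| = 0.75587222 eV

Convert to Joules: E = 0.75587222 eV × (1.602177 × 10⁻¹⁹ J/eV) = 1.211041e-19 J

Using E = hf:
f = E/h = 1.211041e-19 J / (6.62607 × 10⁻³⁴ J·s)
f = 1.8277e+14 Hz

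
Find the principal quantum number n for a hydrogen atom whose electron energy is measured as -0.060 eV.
n = 15

The exact energy levels follow E_n = -13.6057 eV / n².

The measured value (-0.060 eV) is reported to only 2 significant figures, so we must test candidate n values and see which one matches to that precision.

Candidate energies:
  n = 13:  E = -13.6057/13² = -0.08051 eV
  n = 14:  E = -13.6057/14² = -0.06942 eV
  n = 15:  E = -13.6057/15² = -0.06047 eV  ← matches
  n = 16:  E = -13.6057/16² = -0.05315 eV
  n = 17:  E = -13.6057/17² = -0.04708 eV

Checking against the measurement of -0.060 eV (2 sig figs), only n = 15 agrees:
E_15 = -0.06047 eV, which rounds to -0.060 eV ✓

Therefore n = 15.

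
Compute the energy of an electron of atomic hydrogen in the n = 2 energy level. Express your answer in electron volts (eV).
-3.401425 eV

The energy levels of a hydrogen-like atom are given by:
E_n = -13.6057 eV / n²

For n = 2:
E_2 = -13.6057 eV / 2²
E_2 = -13.6057 eV / 4
E_2 = -3.401425 eV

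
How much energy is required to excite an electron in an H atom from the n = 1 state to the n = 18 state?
13.56 eV

The energy levels of a hydrogen-like atom are E_n = -13.6057 eV / n².

Energy at n = 1: E_1 = -13.6057 / 1² = -13.60570 eV
Energy at n = 18: E_18 = -13.6057 / 18² = -0.04199 eV

The excitation energy is the difference:
ΔE = E_18 - E_1
ΔE = -0.04199 - (-13.60570)
ΔE = 13.56 eV

Since this is positive, energy must be absorbed (photon absorption).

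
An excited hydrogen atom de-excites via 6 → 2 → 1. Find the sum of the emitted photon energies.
13.22776 eV

The energy levels of hydrogen are E_n = -13.6057 / n² eV.

First transition (6 → 2):
ΔE₁ = |E_2 - E_6|
ΔE₁ = |-3.40142500000 - (-0.37793611111)| = 3.02348889 eV

Second transition (2 → 1):
ΔE₂ = |E_1 - E_2|
ΔE₂ = |-13.60570000000 - (-3.40142500000)| = 10.20427500 eV

Total energy released:
E_total = ΔE₁ + ΔE₂ = 3.02348889 + 10.20427500 = 13.22776 eV

Note: This equals the direct transition 6 → 1: 13.22776 eV ✓
Energy is conserved regardless of the path taken.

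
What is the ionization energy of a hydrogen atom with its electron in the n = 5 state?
0.5442 eV

The ionization energy is the energy needed to remove the electron completely (n → ∞).

For hydrogen, E_n = -13.6057 eV / n².

At n = 5: E_5 = -13.6057 / 5² = -0.5442280 eV
At n = ∞: E_∞ = 0 eV

Ionization energy = E_∞ - E_5 = 0 - (-0.5442280) = 0.5442280 eV
Ionization energy ≈ 0.5442 eV

This is also called the binding energy of the electron in state n = 5.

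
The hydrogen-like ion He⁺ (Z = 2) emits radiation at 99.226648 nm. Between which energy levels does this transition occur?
n = 7 → n = 2

First, find the photon energy from the wavelength (hc = 1239.84 eV·nm):
E = hc/λ = 1239.84 eV·nm / 99.226648 nm = 12.495031 eV

The energy levels of He⁺ satisfy E_n = -13.6057 × 2² / n² eV, so an emission n_i → n_f releases
ΔE = 13.6057 × 2² × (1/n_f² − 1/n_i²) eV.

Setting ΔE equal to the photon energy:
1/n_f² − 1/n_i² = 12.495031 / (13.6057 × 2²) = 0.22959184

Since 1/n_i² must be positive, we need 1/n_f² > 0.22959184, i.e. n_f ≤ 2. For each allowed n_f, solve n_i = (1/n_f² − 0.22959184)^(−1/2) and check whether it is a whole number:
  n_f = 1: 1/n_i² = 1.00000000 − 0.22959184 = 0.77040816 → n_i = 1.139  (not an integer) ✗
  n_f = 2: 1/n_i² = 0.25000000 − 0.22959184 = 0.02040816 → n_i = 7.000  → integer, n_i = 7 ✓

Only n_f = 2 gives an integer upper level, n_i = 7.

The transition is from n = 7 to n = 2 (emission).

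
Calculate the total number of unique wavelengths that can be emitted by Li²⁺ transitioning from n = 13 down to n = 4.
45

The electron can occupy levels n = 4, 5, ..., 13 during de-excitation — that is m = 13 - 4 + 1 = 10 distinct levels.

The number of distinct spectral lines equals the number of ways to choose 2 of these m levels (each pair gives one possible emission transition):

Number of lines = m(m-1)/2 = 10×9/2 = 45

These correspond to all possible transitions between the 10 levels:
13 → 12, 13 → 11, 13 → 10, 13 → 9, 13 → 8, 13 → 7, 13 → 6, 13 → 5...

Each transition produces a photon with a unique energy (and thus wavelength). This count does not depend on Z.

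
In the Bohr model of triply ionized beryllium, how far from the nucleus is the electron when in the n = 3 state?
0.1191 nm (or 1.1907 Å)

The Bohr radius formula is:
r_n = n² a₀ / Z

where a₀ = 0.0529177 nm is the Bohr radius.

For Be³⁺ (Z = 4) at n = 3:
r_3 = 3² × 0.0529177 nm / 4
r_3 = 9 × 0.0529177 nm / 4
r_3 = 0.47626 nm / 4
r_3 = 0.1191 nm

The electron orbits at approximately 0.1191 nm from the nucleus.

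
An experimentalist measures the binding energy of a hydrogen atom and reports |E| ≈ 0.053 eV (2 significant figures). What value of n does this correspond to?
n = 16

The exact energy levels follow E_n = -13.6057 eV / n².

The measured value (-0.053 eV) is reported to only 2 significant figures, so we must test candidate n values and see which one matches to that precision.

Candidate energies:
  n = 14:  E = -13.6057/14² = -0.06942 eV
  n = 15:  E = -13.6057/15² = -0.06047 eV
  n = 16:  E = -13.6057/16² = -0.05315 eV  ← matches
  n = 17:  E = -13.6057/17² = -0.04708 eV
  n = 18:  E = -13.6057/18² = -0.04199 eV

Checking against the measurement of -0.053 eV (2 sig figs), only n = 16 agrees:
E_16 = -0.05315 eV, which rounds to -0.053 eV ✓

Therefore n = 16.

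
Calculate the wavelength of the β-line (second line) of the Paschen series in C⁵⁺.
35.5963 nm

The lines of a series are numbered from the longest wavelength (smallest ΔE) outward; the second line is the transition from n = n_f + 2 to n_f.
The Paschen series has all transitions ending at n_f = 3.

For C⁵⁺ (Z = 6), the second line (β-line) is the jump from n = 5 to n = 3:
E_5 = -13.6057 × 6² / 5² = -19.592208 eV
E_3 = -13.6057 × 6² / 3² = -54.422800 eV
ΔE = E_5 - E_3 = 34.830592 eV

λ = hc/E = 1239.84 eV·nm / 34.830592 eV
λ = 35.5963 nm

This is the β-line of the Paschen series in C⁵⁺.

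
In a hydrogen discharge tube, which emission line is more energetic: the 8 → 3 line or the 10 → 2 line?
10 → 2

Calculate the energy for each transition:

Transition 8 → 3:
ΔE₁ = |E_3 - E_8| = |-13.6057/3² - (-13.6057/8²)|
ΔE₁ = |-1.511744444 - (-0.212589063)| = 1.299155 eV

Transition 10 → 2:
ΔE₂ = |E_2 - E_10| = |-13.6057/2² - (-13.6057/10²)|
ΔE₂ = |-3.401425000 - (-0.136057000)| = 3.265368 eV

Since 3.265368 eV > 1.299155 eV, the transition 10 → 2 emits the more energetic photon.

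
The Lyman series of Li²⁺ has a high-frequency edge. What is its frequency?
2.96086e+16 Hz

The series limit corresponds to the transition from n = ∞ to n = 1.
This is the highest energy (shortest wavelength) transition in the Lyman series.

E_∞ = 0 eV
E_1 = -13.6057 × 3² / 1² = -122.451300 eV

Energy at series limit:
ΔE = E_∞ - E_1 = 0 - (-122.451300) = 122.451300 eV
E = 122.451300 eV × (1.602177 × 10⁻¹⁹ J/eV) = 1.9618866e-17 J
f = E/h = 1.9618866e-17 J / (6.62607 × 10⁻³⁴ J·s) = 2.96086e+16 Hz

This energy equals the ionization energy from the n = 1 state of Li²⁺.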